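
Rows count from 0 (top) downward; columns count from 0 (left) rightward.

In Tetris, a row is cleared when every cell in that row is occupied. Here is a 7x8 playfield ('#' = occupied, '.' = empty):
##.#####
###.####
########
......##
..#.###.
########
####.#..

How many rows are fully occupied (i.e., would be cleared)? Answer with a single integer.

Answer: 2

Derivation:
Check each row:
  row 0: 1 empty cell -> not full
  row 1: 1 empty cell -> not full
  row 2: 0 empty cells -> FULL (clear)
  row 3: 6 empty cells -> not full
  row 4: 4 empty cells -> not full
  row 5: 0 empty cells -> FULL (clear)
  row 6: 3 empty cells -> not full
Total rows cleared: 2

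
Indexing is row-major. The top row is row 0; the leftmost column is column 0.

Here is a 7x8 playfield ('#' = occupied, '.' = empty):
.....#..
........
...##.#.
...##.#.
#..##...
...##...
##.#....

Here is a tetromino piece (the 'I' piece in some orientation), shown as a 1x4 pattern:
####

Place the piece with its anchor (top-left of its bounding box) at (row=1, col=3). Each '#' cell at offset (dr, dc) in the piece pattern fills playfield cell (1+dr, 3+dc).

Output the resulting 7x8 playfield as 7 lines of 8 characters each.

Fill (1+0,3+0) = (1,3)
Fill (1+0,3+1) = (1,4)
Fill (1+0,3+2) = (1,5)
Fill (1+0,3+3) = (1,6)

Answer: .....#..
...####.
...##.#.
...##.#.
#..##...
...##...
##.#....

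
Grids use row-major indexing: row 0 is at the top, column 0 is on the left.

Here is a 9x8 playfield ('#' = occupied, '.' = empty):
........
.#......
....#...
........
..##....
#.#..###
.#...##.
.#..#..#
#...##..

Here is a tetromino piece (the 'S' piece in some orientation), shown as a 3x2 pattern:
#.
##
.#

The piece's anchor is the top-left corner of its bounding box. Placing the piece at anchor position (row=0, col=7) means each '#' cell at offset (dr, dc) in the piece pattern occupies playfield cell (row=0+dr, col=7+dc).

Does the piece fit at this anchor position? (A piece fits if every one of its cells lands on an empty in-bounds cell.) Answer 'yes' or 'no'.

Check each piece cell at anchor (0, 7):
  offset (0,0) -> (0,7): empty -> OK
  offset (1,0) -> (1,7): empty -> OK
  offset (1,1) -> (1,8): out of bounds -> FAIL
  offset (2,1) -> (2,8): out of bounds -> FAIL
All cells valid: no

Answer: no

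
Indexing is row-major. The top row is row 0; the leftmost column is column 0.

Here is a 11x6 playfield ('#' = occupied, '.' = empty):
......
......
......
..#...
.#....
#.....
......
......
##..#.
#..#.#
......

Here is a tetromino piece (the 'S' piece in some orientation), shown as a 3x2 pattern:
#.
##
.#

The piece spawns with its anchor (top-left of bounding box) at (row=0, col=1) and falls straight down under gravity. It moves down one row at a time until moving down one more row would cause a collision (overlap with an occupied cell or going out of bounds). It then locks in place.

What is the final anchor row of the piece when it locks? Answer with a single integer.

Answer: 0

Derivation:
Spawn at (row=0, col=1). Try each row:
  row 0: fits
  row 1: blocked -> lock at row 0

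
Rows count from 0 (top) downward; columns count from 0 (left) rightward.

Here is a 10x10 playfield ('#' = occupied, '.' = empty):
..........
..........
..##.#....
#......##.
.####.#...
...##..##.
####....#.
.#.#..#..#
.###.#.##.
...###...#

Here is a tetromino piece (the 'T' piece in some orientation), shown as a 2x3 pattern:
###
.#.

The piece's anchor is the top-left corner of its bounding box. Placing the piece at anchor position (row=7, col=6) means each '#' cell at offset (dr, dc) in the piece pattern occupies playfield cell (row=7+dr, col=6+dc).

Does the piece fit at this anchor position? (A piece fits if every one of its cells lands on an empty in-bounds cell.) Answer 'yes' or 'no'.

Answer: no

Derivation:
Check each piece cell at anchor (7, 6):
  offset (0,0) -> (7,6): occupied ('#') -> FAIL
  offset (0,1) -> (7,7): empty -> OK
  offset (0,2) -> (7,8): empty -> OK
  offset (1,1) -> (8,7): occupied ('#') -> FAIL
All cells valid: no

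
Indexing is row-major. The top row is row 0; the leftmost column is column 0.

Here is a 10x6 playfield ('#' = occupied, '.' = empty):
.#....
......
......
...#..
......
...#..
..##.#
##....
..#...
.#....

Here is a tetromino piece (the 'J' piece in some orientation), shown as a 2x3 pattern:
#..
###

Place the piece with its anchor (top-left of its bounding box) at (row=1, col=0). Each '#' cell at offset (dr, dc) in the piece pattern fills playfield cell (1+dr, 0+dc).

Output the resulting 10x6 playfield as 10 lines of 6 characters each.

Fill (1+0,0+0) = (1,0)
Fill (1+1,0+0) = (2,0)
Fill (1+1,0+1) = (2,1)
Fill (1+1,0+2) = (2,2)

Answer: .#....
#.....
###...
...#..
......
...#..
..##.#
##....
..#...
.#....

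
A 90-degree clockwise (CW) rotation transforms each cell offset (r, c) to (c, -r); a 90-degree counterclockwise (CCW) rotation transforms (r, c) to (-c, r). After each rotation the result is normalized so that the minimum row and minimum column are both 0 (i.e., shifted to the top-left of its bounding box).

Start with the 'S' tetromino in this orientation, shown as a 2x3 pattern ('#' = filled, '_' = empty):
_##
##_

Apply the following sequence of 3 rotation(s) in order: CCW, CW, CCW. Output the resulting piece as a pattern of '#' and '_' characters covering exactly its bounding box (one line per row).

Answer: #_
##
_#

Derivation:
Start:
_##
##_
After rotation 1 (CCW):
#_
##
_#
After rotation 2 (CW):
_##
##_
After rotation 3 (CCW):
#_
##
_#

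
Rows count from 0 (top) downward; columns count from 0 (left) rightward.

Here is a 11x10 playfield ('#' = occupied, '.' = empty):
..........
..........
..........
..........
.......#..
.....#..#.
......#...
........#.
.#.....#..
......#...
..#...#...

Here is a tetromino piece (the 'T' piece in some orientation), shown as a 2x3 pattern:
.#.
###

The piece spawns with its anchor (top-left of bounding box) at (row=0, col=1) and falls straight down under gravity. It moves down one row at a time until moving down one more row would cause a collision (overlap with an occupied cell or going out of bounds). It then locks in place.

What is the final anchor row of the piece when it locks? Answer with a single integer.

Answer: 6

Derivation:
Spawn at (row=0, col=1). Try each row:
  row 0: fits
  row 1: fits
  row 2: fits
  row 3: fits
  row 4: fits
  row 5: fits
  row 6: fits
  row 7: blocked -> lock at row 6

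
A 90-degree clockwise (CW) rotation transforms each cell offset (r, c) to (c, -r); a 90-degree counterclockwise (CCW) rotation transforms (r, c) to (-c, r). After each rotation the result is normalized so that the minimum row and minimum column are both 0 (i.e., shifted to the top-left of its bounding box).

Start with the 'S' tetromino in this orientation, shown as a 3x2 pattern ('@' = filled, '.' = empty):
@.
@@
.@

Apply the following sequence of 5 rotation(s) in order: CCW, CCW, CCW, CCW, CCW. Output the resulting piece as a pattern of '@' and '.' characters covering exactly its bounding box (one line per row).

Start:
@.
@@
.@
After rotation 1 (CCW):
.@@
@@.
After rotation 2 (CCW):
@.
@@
.@
After rotation 3 (CCW):
.@@
@@.
After rotation 4 (CCW):
@.
@@
.@
After rotation 5 (CCW):
.@@
@@.

Answer: .@@
@@.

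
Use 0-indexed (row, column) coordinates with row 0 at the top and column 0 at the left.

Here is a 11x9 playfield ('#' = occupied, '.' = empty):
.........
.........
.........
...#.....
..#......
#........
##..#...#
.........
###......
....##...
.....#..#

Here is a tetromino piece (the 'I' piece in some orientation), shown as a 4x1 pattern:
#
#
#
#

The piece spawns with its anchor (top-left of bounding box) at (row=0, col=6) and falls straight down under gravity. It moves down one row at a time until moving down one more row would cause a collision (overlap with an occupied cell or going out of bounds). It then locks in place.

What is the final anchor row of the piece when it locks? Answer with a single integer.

Answer: 7

Derivation:
Spawn at (row=0, col=6). Try each row:
  row 0: fits
  row 1: fits
  row 2: fits
  row 3: fits
  row 4: fits
  row 5: fits
  row 6: fits
  row 7: fits
  row 8: blocked -> lock at row 7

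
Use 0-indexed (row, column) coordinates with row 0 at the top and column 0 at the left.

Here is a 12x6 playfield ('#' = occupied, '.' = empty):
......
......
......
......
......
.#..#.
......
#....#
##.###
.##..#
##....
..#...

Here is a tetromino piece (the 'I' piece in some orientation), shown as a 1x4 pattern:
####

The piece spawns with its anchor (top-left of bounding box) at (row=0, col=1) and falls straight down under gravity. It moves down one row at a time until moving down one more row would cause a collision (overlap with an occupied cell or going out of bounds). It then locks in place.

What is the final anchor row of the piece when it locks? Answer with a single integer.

Spawn at (row=0, col=1). Try each row:
  row 0: fits
  row 1: fits
  row 2: fits
  row 3: fits
  row 4: fits
  row 5: blocked -> lock at row 4

Answer: 4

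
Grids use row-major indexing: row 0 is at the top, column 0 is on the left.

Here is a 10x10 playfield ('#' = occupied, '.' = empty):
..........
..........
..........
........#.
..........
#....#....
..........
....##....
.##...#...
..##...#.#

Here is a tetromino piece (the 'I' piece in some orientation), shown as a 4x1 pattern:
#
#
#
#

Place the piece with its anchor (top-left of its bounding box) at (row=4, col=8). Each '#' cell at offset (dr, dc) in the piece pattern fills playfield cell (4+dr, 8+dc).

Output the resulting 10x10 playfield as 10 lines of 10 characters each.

Fill (4+0,8+0) = (4,8)
Fill (4+1,8+0) = (5,8)
Fill (4+2,8+0) = (6,8)
Fill (4+3,8+0) = (7,8)

Answer: ..........
..........
..........
........#.
........#.
#....#..#.
........#.
....##..#.
.##...#...
..##...#.#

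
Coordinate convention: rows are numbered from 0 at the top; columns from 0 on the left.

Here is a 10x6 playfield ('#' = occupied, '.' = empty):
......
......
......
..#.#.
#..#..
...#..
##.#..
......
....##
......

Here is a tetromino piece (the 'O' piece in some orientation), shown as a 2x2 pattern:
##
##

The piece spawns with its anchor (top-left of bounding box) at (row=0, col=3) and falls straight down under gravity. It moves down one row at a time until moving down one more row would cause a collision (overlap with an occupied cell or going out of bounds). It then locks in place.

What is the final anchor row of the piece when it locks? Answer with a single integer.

Spawn at (row=0, col=3). Try each row:
  row 0: fits
  row 1: fits
  row 2: blocked -> lock at row 1

Answer: 1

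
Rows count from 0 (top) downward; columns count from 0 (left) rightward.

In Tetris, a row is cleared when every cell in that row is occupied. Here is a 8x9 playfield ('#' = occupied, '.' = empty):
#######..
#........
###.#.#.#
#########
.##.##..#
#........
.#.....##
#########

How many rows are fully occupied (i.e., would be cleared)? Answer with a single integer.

Check each row:
  row 0: 2 empty cells -> not full
  row 1: 8 empty cells -> not full
  row 2: 3 empty cells -> not full
  row 3: 0 empty cells -> FULL (clear)
  row 4: 4 empty cells -> not full
  row 5: 8 empty cells -> not full
  row 6: 6 empty cells -> not full
  row 7: 0 empty cells -> FULL (clear)
Total rows cleared: 2

Answer: 2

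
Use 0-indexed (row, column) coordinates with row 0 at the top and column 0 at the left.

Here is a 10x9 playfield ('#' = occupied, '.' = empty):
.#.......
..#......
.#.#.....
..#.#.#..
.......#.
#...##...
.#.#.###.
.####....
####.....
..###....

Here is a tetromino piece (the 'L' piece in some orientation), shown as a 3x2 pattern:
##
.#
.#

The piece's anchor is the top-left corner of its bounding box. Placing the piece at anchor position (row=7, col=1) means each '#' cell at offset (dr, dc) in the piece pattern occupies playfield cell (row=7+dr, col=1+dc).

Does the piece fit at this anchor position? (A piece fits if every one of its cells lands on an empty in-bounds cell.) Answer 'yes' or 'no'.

Check each piece cell at anchor (7, 1):
  offset (0,0) -> (7,1): occupied ('#') -> FAIL
  offset (0,1) -> (7,2): occupied ('#') -> FAIL
  offset (1,1) -> (8,2): occupied ('#') -> FAIL
  offset (2,1) -> (9,2): occupied ('#') -> FAIL
All cells valid: no

Answer: no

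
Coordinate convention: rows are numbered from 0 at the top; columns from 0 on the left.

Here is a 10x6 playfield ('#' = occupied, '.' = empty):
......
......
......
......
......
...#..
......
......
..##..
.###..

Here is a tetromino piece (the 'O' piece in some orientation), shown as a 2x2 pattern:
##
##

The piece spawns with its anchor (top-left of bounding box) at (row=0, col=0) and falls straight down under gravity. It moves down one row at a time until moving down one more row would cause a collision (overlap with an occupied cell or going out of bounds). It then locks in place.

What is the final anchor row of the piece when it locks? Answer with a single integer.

Spawn at (row=0, col=0). Try each row:
  row 0: fits
  row 1: fits
  row 2: fits
  row 3: fits
  row 4: fits
  row 5: fits
  row 6: fits
  row 7: fits
  row 8: blocked -> lock at row 7

Answer: 7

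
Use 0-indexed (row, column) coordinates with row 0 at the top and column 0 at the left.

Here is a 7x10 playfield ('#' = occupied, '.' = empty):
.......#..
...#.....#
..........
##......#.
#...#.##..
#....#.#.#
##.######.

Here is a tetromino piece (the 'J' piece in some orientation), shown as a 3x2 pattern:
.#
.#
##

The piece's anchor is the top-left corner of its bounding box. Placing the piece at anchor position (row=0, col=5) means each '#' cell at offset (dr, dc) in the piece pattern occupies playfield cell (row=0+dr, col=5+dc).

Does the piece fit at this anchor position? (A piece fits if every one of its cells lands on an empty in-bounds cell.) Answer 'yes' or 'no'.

Answer: yes

Derivation:
Check each piece cell at anchor (0, 5):
  offset (0,1) -> (0,6): empty -> OK
  offset (1,1) -> (1,6): empty -> OK
  offset (2,0) -> (2,5): empty -> OK
  offset (2,1) -> (2,6): empty -> OK
All cells valid: yes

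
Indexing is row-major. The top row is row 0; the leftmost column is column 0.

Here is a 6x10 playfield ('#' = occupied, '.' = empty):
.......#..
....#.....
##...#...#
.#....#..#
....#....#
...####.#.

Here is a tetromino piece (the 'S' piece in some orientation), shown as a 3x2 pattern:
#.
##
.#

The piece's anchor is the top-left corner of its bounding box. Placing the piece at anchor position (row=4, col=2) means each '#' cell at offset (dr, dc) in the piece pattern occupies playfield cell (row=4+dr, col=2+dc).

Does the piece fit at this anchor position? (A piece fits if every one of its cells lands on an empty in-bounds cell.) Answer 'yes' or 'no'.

Check each piece cell at anchor (4, 2):
  offset (0,0) -> (4,2): empty -> OK
  offset (1,0) -> (5,2): empty -> OK
  offset (1,1) -> (5,3): occupied ('#') -> FAIL
  offset (2,1) -> (6,3): out of bounds -> FAIL
All cells valid: no

Answer: no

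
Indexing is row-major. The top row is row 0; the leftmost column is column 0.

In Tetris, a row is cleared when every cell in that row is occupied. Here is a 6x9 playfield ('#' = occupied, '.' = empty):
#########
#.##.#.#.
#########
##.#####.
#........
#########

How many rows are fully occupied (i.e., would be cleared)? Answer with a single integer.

Check each row:
  row 0: 0 empty cells -> FULL (clear)
  row 1: 4 empty cells -> not full
  row 2: 0 empty cells -> FULL (clear)
  row 3: 2 empty cells -> not full
  row 4: 8 empty cells -> not full
  row 5: 0 empty cells -> FULL (clear)
Total rows cleared: 3

Answer: 3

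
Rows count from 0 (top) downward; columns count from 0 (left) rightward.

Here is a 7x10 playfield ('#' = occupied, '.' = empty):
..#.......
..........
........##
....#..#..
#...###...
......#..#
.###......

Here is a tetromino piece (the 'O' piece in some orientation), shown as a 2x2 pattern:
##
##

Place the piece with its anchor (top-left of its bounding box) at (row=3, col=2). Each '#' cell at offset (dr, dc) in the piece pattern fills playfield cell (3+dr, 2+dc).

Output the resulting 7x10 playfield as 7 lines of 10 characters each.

Answer: ..#.......
..........
........##
..###..#..
#.#####...
......#..#
.###......

Derivation:
Fill (3+0,2+0) = (3,2)
Fill (3+0,2+1) = (3,3)
Fill (3+1,2+0) = (4,2)
Fill (3+1,2+1) = (4,3)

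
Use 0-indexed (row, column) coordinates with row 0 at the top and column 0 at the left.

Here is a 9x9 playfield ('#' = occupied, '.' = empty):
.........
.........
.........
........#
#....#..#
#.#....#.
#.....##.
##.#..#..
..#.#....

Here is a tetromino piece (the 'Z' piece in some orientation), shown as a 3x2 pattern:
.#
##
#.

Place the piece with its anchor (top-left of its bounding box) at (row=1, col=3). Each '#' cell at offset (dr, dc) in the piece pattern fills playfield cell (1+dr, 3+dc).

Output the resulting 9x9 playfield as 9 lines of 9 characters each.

Answer: .........
....#....
...##....
...#....#
#....#..#
#.#....#.
#.....##.
##.#..#..
..#.#....

Derivation:
Fill (1+0,3+1) = (1,4)
Fill (1+1,3+0) = (2,3)
Fill (1+1,3+1) = (2,4)
Fill (1+2,3+0) = (3,3)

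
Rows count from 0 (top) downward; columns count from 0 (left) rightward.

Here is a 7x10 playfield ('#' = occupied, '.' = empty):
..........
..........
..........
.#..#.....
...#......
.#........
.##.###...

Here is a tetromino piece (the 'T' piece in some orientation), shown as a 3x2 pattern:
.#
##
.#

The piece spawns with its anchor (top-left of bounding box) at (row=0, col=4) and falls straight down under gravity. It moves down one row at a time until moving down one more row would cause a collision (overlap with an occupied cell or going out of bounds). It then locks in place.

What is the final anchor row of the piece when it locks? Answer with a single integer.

Answer: 1

Derivation:
Spawn at (row=0, col=4). Try each row:
  row 0: fits
  row 1: fits
  row 2: blocked -> lock at row 1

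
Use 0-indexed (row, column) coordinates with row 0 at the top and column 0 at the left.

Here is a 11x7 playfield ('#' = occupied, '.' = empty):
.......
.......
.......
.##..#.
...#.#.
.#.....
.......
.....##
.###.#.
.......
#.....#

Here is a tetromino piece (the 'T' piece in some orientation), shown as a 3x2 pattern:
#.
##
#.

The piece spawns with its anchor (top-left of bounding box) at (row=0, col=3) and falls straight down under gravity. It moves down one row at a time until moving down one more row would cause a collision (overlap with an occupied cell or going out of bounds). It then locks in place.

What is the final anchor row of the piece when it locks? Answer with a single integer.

Answer: 1

Derivation:
Spawn at (row=0, col=3). Try each row:
  row 0: fits
  row 1: fits
  row 2: blocked -> lock at row 1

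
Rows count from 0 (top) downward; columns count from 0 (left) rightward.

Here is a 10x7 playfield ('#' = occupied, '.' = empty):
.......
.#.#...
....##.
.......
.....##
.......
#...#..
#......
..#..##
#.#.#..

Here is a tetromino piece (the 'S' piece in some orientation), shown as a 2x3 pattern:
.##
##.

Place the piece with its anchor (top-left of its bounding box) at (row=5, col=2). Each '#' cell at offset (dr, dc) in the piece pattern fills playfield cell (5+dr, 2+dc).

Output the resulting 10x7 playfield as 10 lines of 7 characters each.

Answer: .......
.#.#...
....##.
.......
.....##
...##..
#.###..
#......
..#..##
#.#.#..

Derivation:
Fill (5+0,2+1) = (5,3)
Fill (5+0,2+2) = (5,4)
Fill (5+1,2+0) = (6,2)
Fill (5+1,2+1) = (6,3)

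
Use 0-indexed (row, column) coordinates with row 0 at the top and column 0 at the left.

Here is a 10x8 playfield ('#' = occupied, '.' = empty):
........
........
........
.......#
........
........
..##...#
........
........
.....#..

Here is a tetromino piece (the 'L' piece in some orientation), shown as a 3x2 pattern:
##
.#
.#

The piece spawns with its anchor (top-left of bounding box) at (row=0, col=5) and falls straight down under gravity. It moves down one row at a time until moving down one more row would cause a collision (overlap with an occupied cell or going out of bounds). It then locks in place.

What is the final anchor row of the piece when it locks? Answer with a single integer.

Answer: 7

Derivation:
Spawn at (row=0, col=5). Try each row:
  row 0: fits
  row 1: fits
  row 2: fits
  row 3: fits
  row 4: fits
  row 5: fits
  row 6: fits
  row 7: fits
  row 8: blocked -> lock at row 7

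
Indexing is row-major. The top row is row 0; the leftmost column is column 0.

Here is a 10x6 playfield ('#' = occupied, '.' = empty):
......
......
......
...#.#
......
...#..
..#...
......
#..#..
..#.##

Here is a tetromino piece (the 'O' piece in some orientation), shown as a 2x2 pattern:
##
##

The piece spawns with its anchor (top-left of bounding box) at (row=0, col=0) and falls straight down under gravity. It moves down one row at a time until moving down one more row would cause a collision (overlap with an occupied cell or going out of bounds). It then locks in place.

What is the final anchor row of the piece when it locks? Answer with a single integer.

Answer: 6

Derivation:
Spawn at (row=0, col=0). Try each row:
  row 0: fits
  row 1: fits
  row 2: fits
  row 3: fits
  row 4: fits
  row 5: fits
  row 6: fits
  row 7: blocked -> lock at row 6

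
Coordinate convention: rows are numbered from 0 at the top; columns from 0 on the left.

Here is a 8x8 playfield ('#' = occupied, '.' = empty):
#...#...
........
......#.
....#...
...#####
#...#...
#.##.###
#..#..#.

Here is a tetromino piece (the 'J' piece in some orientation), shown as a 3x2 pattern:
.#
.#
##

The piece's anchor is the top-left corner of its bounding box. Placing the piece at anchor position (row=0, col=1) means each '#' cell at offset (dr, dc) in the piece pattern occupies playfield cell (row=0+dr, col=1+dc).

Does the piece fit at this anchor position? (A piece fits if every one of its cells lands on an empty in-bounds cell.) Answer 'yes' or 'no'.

Check each piece cell at anchor (0, 1):
  offset (0,1) -> (0,2): empty -> OK
  offset (1,1) -> (1,2): empty -> OK
  offset (2,0) -> (2,1): empty -> OK
  offset (2,1) -> (2,2): empty -> OK
All cells valid: yes

Answer: yes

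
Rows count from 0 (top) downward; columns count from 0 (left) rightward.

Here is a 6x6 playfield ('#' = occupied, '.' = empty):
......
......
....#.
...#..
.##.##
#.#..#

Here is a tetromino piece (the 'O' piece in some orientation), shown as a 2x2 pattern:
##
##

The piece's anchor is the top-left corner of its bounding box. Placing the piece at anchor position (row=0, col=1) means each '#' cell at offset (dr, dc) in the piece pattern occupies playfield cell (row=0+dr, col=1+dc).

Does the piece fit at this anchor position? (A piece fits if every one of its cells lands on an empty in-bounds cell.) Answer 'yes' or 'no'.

Answer: yes

Derivation:
Check each piece cell at anchor (0, 1):
  offset (0,0) -> (0,1): empty -> OK
  offset (0,1) -> (0,2): empty -> OK
  offset (1,0) -> (1,1): empty -> OK
  offset (1,1) -> (1,2): empty -> OK
All cells valid: yes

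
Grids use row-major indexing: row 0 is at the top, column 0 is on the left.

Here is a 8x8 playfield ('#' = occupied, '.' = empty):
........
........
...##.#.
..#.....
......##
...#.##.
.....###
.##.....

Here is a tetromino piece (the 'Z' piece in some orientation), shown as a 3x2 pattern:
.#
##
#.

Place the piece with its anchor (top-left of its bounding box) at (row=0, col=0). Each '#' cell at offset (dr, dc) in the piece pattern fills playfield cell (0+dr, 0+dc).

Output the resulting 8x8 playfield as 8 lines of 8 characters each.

Fill (0+0,0+1) = (0,1)
Fill (0+1,0+0) = (1,0)
Fill (0+1,0+1) = (1,1)
Fill (0+2,0+0) = (2,0)

Answer: .#......
##......
#..##.#.
..#.....
......##
...#.##.
.....###
.##.....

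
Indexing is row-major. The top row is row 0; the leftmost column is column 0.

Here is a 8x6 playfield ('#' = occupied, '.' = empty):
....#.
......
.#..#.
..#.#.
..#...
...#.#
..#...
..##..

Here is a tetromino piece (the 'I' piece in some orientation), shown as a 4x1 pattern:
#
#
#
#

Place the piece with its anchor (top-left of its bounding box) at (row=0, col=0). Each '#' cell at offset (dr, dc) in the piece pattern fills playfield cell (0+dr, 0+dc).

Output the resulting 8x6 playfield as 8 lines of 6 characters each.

Fill (0+0,0+0) = (0,0)
Fill (0+1,0+0) = (1,0)
Fill (0+2,0+0) = (2,0)
Fill (0+3,0+0) = (3,0)

Answer: #...#.
#.....
##..#.
#.#.#.
..#...
...#.#
..#...
..##..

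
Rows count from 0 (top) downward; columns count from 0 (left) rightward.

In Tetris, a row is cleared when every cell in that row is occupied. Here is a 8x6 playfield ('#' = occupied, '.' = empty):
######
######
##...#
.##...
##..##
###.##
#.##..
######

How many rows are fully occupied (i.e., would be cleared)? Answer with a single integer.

Answer: 3

Derivation:
Check each row:
  row 0: 0 empty cells -> FULL (clear)
  row 1: 0 empty cells -> FULL (clear)
  row 2: 3 empty cells -> not full
  row 3: 4 empty cells -> not full
  row 4: 2 empty cells -> not full
  row 5: 1 empty cell -> not full
  row 6: 3 empty cells -> not full
  row 7: 0 empty cells -> FULL (clear)
Total rows cleared: 3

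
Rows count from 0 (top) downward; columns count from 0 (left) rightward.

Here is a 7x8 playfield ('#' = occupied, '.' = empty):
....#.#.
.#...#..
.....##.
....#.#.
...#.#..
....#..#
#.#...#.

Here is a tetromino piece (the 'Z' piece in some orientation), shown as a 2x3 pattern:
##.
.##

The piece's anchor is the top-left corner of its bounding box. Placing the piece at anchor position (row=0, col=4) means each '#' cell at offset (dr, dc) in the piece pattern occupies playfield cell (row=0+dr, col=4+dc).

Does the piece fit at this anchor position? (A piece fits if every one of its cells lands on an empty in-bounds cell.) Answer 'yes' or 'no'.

Check each piece cell at anchor (0, 4):
  offset (0,0) -> (0,4): occupied ('#') -> FAIL
  offset (0,1) -> (0,5): empty -> OK
  offset (1,1) -> (1,5): occupied ('#') -> FAIL
  offset (1,2) -> (1,6): empty -> OK
All cells valid: no

Answer: no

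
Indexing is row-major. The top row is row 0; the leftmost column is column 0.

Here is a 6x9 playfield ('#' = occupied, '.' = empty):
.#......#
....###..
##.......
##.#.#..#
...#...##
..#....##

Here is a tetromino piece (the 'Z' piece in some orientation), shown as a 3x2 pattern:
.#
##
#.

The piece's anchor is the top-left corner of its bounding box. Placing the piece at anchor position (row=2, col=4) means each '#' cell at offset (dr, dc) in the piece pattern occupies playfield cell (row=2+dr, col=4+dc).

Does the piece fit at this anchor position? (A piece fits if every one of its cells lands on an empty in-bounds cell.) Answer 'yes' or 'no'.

Answer: no

Derivation:
Check each piece cell at anchor (2, 4):
  offset (0,1) -> (2,5): empty -> OK
  offset (1,0) -> (3,4): empty -> OK
  offset (1,1) -> (3,5): occupied ('#') -> FAIL
  offset (2,0) -> (4,4): empty -> OK
All cells valid: no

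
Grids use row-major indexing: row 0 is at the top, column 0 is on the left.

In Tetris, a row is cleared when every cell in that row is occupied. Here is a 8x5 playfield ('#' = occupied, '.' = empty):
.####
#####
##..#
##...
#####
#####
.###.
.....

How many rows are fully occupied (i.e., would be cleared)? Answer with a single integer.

Answer: 3

Derivation:
Check each row:
  row 0: 1 empty cell -> not full
  row 1: 0 empty cells -> FULL (clear)
  row 2: 2 empty cells -> not full
  row 3: 3 empty cells -> not full
  row 4: 0 empty cells -> FULL (clear)
  row 5: 0 empty cells -> FULL (clear)
  row 6: 2 empty cells -> not full
  row 7: 5 empty cells -> not full
Total rows cleared: 3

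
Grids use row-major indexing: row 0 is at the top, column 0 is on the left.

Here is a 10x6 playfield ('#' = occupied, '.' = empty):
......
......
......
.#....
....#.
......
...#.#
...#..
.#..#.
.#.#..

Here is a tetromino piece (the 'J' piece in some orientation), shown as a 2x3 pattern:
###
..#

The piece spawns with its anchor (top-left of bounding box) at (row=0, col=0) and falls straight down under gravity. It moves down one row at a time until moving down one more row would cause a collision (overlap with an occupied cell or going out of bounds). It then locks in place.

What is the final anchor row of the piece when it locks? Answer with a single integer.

Answer: 2

Derivation:
Spawn at (row=0, col=0). Try each row:
  row 0: fits
  row 1: fits
  row 2: fits
  row 3: blocked -> lock at row 2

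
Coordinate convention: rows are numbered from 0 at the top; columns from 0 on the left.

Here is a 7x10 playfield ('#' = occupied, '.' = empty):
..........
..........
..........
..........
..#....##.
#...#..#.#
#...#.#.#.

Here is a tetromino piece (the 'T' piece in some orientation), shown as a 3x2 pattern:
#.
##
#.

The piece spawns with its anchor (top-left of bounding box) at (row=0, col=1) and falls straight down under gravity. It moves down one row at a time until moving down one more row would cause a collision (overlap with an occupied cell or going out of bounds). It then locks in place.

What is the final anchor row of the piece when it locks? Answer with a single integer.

Answer: 2

Derivation:
Spawn at (row=0, col=1). Try each row:
  row 0: fits
  row 1: fits
  row 2: fits
  row 3: blocked -> lock at row 2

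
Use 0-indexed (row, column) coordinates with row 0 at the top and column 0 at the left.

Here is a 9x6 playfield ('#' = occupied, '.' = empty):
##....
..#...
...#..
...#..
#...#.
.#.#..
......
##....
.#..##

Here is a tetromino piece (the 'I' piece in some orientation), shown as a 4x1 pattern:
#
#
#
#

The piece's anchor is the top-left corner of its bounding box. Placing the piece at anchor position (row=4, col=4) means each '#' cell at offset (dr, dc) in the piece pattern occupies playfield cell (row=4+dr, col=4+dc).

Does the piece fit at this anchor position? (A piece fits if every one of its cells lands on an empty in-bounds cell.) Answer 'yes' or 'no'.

Check each piece cell at anchor (4, 4):
  offset (0,0) -> (4,4): occupied ('#') -> FAIL
  offset (1,0) -> (5,4): empty -> OK
  offset (2,0) -> (6,4): empty -> OK
  offset (3,0) -> (7,4): empty -> OK
All cells valid: no

Answer: no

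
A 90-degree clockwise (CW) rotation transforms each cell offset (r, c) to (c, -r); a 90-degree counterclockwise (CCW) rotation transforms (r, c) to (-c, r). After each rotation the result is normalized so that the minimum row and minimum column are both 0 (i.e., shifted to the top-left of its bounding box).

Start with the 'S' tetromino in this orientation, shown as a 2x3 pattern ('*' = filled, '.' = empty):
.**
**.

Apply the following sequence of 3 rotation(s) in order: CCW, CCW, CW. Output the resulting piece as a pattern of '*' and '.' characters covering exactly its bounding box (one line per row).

Start:
.**
**.
After rotation 1 (CCW):
*.
**
.*
After rotation 2 (CCW):
.**
**.
After rotation 3 (CW):
*.
**
.*

Answer: *.
**
.*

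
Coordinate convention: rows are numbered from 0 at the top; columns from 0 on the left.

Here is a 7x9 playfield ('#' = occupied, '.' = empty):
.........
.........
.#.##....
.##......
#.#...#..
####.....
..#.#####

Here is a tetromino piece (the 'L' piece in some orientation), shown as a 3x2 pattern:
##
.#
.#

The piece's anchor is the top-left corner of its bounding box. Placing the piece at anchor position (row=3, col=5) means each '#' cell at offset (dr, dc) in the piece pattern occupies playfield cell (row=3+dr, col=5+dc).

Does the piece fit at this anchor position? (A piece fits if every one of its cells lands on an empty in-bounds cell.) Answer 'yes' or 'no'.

Answer: no

Derivation:
Check each piece cell at anchor (3, 5):
  offset (0,0) -> (3,5): empty -> OK
  offset (0,1) -> (3,6): empty -> OK
  offset (1,1) -> (4,6): occupied ('#') -> FAIL
  offset (2,1) -> (5,6): empty -> OK
All cells valid: no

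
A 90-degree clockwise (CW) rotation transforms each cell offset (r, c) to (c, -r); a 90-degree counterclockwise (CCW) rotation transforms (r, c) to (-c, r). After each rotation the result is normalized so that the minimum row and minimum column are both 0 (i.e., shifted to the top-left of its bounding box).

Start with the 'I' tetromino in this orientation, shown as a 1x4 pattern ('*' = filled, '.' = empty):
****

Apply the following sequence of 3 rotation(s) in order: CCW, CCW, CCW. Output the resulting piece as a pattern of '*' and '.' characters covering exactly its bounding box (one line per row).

Start:
****
After rotation 1 (CCW):
*
*
*
*
After rotation 2 (CCW):
****
After rotation 3 (CCW):
*
*
*
*

Answer: *
*
*
*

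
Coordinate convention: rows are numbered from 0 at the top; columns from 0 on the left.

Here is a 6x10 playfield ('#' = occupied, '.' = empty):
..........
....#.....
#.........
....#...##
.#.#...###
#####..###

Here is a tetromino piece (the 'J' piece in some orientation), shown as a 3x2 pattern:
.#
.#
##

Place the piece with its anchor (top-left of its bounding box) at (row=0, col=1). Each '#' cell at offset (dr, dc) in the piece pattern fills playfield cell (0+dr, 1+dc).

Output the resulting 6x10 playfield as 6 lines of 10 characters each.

Answer: ..#.......
..#.#.....
###.......
....#...##
.#.#...###
#####..###

Derivation:
Fill (0+0,1+1) = (0,2)
Fill (0+1,1+1) = (1,2)
Fill (0+2,1+0) = (2,1)
Fill (0+2,1+1) = (2,2)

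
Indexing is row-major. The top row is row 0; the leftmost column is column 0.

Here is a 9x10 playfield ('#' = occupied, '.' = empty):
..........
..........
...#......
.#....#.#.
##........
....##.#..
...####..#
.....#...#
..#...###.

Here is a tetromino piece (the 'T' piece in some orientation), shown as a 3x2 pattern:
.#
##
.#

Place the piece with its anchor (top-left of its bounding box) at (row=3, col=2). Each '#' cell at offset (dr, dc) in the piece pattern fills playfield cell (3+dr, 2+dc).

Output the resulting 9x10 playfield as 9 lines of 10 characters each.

Fill (3+0,2+1) = (3,3)
Fill (3+1,2+0) = (4,2)
Fill (3+1,2+1) = (4,3)
Fill (3+2,2+1) = (5,3)

Answer: ..........
..........
...#......
.#.#..#.#.
####......
...###.#..
...####..#
.....#...#
..#...###.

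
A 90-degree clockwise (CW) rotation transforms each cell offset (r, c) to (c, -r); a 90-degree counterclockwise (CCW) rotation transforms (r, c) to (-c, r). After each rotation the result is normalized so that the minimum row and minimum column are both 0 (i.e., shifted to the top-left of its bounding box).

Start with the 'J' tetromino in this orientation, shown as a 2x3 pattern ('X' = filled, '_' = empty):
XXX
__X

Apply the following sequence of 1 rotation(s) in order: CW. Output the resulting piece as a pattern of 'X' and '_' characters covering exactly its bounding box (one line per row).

Answer: _X
_X
XX

Derivation:
Start:
XXX
__X
After rotation 1 (CW):
_X
_X
XX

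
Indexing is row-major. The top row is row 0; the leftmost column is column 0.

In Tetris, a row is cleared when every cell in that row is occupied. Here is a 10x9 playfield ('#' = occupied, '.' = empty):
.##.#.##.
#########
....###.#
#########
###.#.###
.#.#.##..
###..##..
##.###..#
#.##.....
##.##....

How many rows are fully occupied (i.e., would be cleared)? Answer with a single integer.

Check each row:
  row 0: 4 empty cells -> not full
  row 1: 0 empty cells -> FULL (clear)
  row 2: 5 empty cells -> not full
  row 3: 0 empty cells -> FULL (clear)
  row 4: 2 empty cells -> not full
  row 5: 5 empty cells -> not full
  row 6: 4 empty cells -> not full
  row 7: 3 empty cells -> not full
  row 8: 6 empty cells -> not full
  row 9: 5 empty cells -> not full
Total rows cleared: 2

Answer: 2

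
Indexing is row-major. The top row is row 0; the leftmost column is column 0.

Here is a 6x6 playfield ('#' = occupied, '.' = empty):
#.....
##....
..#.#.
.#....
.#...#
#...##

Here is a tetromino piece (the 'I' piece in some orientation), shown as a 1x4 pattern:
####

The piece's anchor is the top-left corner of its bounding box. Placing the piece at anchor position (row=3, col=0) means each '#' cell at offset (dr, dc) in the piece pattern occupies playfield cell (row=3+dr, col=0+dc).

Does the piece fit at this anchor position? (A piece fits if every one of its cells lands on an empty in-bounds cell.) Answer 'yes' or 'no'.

Check each piece cell at anchor (3, 0):
  offset (0,0) -> (3,0): empty -> OK
  offset (0,1) -> (3,1): occupied ('#') -> FAIL
  offset (0,2) -> (3,2): empty -> OK
  offset (0,3) -> (3,3): empty -> OK
All cells valid: no

Answer: no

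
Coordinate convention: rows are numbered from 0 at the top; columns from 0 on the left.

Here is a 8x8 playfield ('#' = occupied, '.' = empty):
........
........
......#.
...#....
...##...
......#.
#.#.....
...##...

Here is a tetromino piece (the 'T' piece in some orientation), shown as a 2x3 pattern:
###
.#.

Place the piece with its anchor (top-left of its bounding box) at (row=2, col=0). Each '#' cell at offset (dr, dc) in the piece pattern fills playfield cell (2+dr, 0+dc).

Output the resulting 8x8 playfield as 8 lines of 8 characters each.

Answer: ........
........
###...#.
.#.#....
...##...
......#.
#.#.....
...##...

Derivation:
Fill (2+0,0+0) = (2,0)
Fill (2+0,0+1) = (2,1)
Fill (2+0,0+2) = (2,2)
Fill (2+1,0+1) = (3,1)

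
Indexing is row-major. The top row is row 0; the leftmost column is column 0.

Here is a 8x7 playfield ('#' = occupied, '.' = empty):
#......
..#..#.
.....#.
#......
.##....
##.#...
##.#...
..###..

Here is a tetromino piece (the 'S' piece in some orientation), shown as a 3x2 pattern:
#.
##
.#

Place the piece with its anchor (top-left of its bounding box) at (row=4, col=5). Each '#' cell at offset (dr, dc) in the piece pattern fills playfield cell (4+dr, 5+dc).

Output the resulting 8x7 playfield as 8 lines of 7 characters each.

Answer: #......
..#..#.
.....#.
#......
.##..#.
##.#.##
##.#..#
..###..

Derivation:
Fill (4+0,5+0) = (4,5)
Fill (4+1,5+0) = (5,5)
Fill (4+1,5+1) = (5,6)
Fill (4+2,5+1) = (6,6)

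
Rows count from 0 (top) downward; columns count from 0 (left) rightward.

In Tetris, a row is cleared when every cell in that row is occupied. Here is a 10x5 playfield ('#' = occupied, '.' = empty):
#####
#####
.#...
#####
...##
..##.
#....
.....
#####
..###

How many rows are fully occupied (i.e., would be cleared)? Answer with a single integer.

Check each row:
  row 0: 0 empty cells -> FULL (clear)
  row 1: 0 empty cells -> FULL (clear)
  row 2: 4 empty cells -> not full
  row 3: 0 empty cells -> FULL (clear)
  row 4: 3 empty cells -> not full
  row 5: 3 empty cells -> not full
  row 6: 4 empty cells -> not full
  row 7: 5 empty cells -> not full
  row 8: 0 empty cells -> FULL (clear)
  row 9: 2 empty cells -> not full
Total rows cleared: 4

Answer: 4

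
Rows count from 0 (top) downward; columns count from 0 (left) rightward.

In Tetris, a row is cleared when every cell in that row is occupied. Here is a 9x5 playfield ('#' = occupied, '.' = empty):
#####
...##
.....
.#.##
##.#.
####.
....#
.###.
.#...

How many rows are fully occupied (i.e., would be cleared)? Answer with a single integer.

Check each row:
  row 0: 0 empty cells -> FULL (clear)
  row 1: 3 empty cells -> not full
  row 2: 5 empty cells -> not full
  row 3: 2 empty cells -> not full
  row 4: 2 empty cells -> not full
  row 5: 1 empty cell -> not full
  row 6: 4 empty cells -> not full
  row 7: 2 empty cells -> not full
  row 8: 4 empty cells -> not full
Total rows cleared: 1

Answer: 1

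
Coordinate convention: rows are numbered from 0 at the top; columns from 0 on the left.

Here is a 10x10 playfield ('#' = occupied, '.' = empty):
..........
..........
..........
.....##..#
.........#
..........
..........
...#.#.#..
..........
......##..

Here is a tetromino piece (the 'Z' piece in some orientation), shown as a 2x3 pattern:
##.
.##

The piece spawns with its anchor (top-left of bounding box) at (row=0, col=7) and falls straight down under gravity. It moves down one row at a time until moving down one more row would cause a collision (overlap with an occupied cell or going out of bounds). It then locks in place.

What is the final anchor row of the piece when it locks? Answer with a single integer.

Answer: 1

Derivation:
Spawn at (row=0, col=7). Try each row:
  row 0: fits
  row 1: fits
  row 2: blocked -> lock at row 1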